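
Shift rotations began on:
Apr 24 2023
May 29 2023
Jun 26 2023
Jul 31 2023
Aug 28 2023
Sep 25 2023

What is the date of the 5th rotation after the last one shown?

Feb 26 2024

Every date is a Monday; gaps 35, 28, 35, 28, 28 days.
Each is the last Monday of its month (at least one falls on the 29th or later, ruling out '4th Monday').
October 2023 ends with Monday Oct 30 2023.
Last Monday of November 2023: Nov 27 2023.
December 2023 ends with Monday Dec 25 2023.
January 2024 ends with Monday Jan 29 2024.
February 2024 ends with Monday Feb 26 2024.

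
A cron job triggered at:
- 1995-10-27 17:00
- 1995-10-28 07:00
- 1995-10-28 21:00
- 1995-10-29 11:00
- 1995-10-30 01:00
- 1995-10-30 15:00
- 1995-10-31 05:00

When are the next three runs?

1995-10-31 19:00, 1995-11-01 09:00, 1995-11-01 23:00

Gaps: 14, 14, 14, 14, 14, 14 hours — each event is 14 hours after the previous one.
1995-10-31 05:00 + 14 h = 1995-10-31 19:00.
1995-10-31 19:00 + 14 h = 1995-11-01 09:00.
1995-11-01 09:00 + 14 h = 1995-11-01 23:00.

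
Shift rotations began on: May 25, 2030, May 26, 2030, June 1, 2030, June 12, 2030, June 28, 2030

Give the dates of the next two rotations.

July 19, 2030; August 14, 2030

The spacing grows by 5 each time: 1, 6, 11, 16 days.
Next gap: 21 days. June 28, 2030 + 21 days = July 19, 2030.
Next gap: 26 days. July 19, 2030 + 26 days = August 14, 2030.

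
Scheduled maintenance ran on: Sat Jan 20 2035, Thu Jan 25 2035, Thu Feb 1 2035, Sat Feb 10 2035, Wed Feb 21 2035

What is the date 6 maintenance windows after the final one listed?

The spacing grows by 2 each time: 5, 7, 9, 11 days.
Next gap: 13 days. Wed Feb 21 2035 + 13 days = Tue Mar 6 2035.
Next gap: 15 days. Tue Mar 6 2035 + 15 days = Wed Mar 21 2035.
Next gap: 17 days. Wed Mar 21 2035 + 17 days = Sat Apr 7 2035.
Next gap: 19 days. Sat Apr 7 2035 + 19 days = Thu Apr 26 2035.
Next gap: 21 days. Thu Apr 26 2035 + 21 days = Thu May 17 2035.
Next gap: 23 days. Thu May 17 2035 + 23 days = Sat Jun 9 2035.

Sat Jun 9 2035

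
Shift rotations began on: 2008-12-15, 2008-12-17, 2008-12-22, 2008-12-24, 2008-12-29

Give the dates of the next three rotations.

Every event lands on a Monday or Wednesday (gaps cycle 2, 5, 2, 5).
So the schedule is: every Monday and Wednesday.
Next Wednesday: 2008-12-31.
Next Monday: 2009-01-05.
Next Wednesday: 2009-01-07.

2008-12-31, 2009-01-05, 2009-01-07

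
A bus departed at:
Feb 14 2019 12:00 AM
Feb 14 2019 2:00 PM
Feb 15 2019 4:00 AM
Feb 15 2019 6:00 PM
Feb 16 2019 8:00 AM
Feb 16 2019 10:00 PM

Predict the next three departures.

The interval is a steady 14 hours (14, 14, 14, 14, 14).
Feb 16 2019 10:00 PM + 14 h = Feb 17 2019 12:00 PM.
Feb 17 2019 12:00 PM + 14 h = Feb 18 2019 2:00 AM.
Feb 18 2019 2:00 AM + 14 h = Feb 18 2019 4:00 PM.

Feb 17 2019 12:00 PM, Feb 18 2019 2:00 AM, Feb 18 2019 4:00 PM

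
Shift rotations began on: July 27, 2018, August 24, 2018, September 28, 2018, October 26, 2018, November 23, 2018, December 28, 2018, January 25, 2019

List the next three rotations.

February 22, 2019; March 22, 2019; April 26, 2019

Gaps: 28, 35, 28, 28, 35, 28 days — a mix of 28 and 35. Every date is a Friday.
Each is the 4th Friday of its month.
4th Friday of February 2019: February 22, 2019.
4th Friday of March 2019: March 22, 2019.
4th Friday of April 2019: April 26, 2019.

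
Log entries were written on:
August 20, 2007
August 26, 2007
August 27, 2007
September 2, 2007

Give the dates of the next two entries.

September 3, 2007; September 9, 2007

The gap pattern 6, 1, 6 repeats every 2 events.
These are the Mondays and Sundays of each week.
Next Monday: September 3, 2007.
Next Sunday: September 9, 2007.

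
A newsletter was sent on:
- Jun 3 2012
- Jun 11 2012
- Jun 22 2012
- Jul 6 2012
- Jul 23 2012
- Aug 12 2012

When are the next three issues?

The spacing grows by 3 each time: 8, 11, 14, 17, 20 days.
Next gap: 23 days. Aug 12 2012 + 23 days = Sep 4 2012.
Next gap: 26 days. Sep 4 2012 + 26 days = Sep 30 2012.
Next gap: 29 days. Sep 30 2012 + 29 days = Oct 29 2012.

Sep 4 2012, Sep 30 2012, Oct 29 2012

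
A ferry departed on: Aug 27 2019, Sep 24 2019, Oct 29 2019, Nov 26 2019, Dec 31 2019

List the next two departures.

Every date is a Tuesday; gaps 28, 35, 28, 35 days.
Each is the last Tuesday of its month (at least one falls on the 29th or later, ruling out '4th Tuesday').
Last Tuesday of January 2020: Jan 28 2020.
February 2020 ends with Tuesday Feb 25 2020.

Jan 28 2020, Feb 25 2020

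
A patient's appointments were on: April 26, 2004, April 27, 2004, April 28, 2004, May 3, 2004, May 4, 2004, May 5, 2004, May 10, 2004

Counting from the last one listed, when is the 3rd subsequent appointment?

Gaps: 1, 1, 5, 1, 1, 5 days — not constant, but cyclic with period 3.
The events fall on every Monday, Tuesday and Wednesday.
Next Tuesday: May 11, 2004.
The following Wednesday is May 12, 2004.
The following Monday is May 17, 2004.

May 17, 2004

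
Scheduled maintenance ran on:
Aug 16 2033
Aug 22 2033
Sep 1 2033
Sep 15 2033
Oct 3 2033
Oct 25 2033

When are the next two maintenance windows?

Gaps: 6, 10, 14, 18, 22 days — each gap is 4 larger than the previous one.
Next gap: 26 days. Oct 25 2033 + 26 days = Nov 20 2033.
Next gap: 30 days. Nov 20 2033 + 30 days = Dec 20 2033.

Nov 20 2033, Dec 20 2033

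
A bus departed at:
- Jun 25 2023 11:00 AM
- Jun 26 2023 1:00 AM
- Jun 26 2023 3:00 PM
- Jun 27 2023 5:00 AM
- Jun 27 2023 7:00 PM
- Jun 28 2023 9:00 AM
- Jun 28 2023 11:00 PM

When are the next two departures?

Jun 29 2023 1:00 PM, Jun 30 2023 3:00 AM

Gaps: 14, 14, 14, 14, 14, 14 hours — each event is 14 hours after the previous one.
Jun 28 2023 11:00 PM + 14 h = Jun 29 2023 1:00 PM.
Jun 29 2023 1:00 PM + 14 h = Jun 30 2023 3:00 AM.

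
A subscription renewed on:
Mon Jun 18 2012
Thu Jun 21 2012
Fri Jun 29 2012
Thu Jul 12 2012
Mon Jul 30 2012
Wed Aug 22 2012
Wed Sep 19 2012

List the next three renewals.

Mon Oct 22 2012, Thu Nov 29 2012, Fri Jan 11 2013

Intervals are 3, 8, 13, 18, 23, 28 days — an arithmetic progression with common difference 5.
Next gap: 33 days. Wed Sep 19 2012 + 33 days = Mon Oct 22 2012.
Next gap: 38 days. Mon Oct 22 2012 + 38 days = Thu Nov 29 2012.
Next gap: 43 days. Thu Nov 29 2012 + 43 days = Fri Jan 11 2013.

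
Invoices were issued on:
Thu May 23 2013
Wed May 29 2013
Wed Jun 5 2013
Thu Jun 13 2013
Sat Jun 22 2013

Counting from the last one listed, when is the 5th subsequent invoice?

Wed Aug 21 2013

Gaps: 6, 7, 8, 9 days — each gap is 1 larger than the previous one.
Next gap: 10 days. Sat Jun 22 2013 + 10 days = Tue Jul 2 2013.
Next gap: 11 days. Tue Jul 2 2013 + 11 days = Sat Jul 13 2013.
Next gap: 12 days. Sat Jul 13 2013 + 12 days = Thu Jul 25 2013.
Next gap: 13 days. Thu Jul 25 2013 + 13 days = Wed Aug 7 2013.
Next gap: 14 days. Wed Aug 7 2013 + 14 days = Wed Aug 21 2013.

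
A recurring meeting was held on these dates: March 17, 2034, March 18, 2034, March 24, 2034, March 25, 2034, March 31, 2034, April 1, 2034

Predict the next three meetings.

April 7, 2034; April 8, 2034; April 14, 2034

Gaps: 1, 6, 1, 6, 1 days — not constant, but cyclic with period 2.
The events fall on every Friday and Saturday.
Next Friday: April 7, 2034.
Next Saturday: April 8, 2034.
The following Friday is April 14, 2034.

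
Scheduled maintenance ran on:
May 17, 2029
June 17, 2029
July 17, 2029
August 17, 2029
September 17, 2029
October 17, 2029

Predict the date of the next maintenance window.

Gaps: 31, 30, 31, 31, 30 days — not constant. Every event is on the 17th of the month.
Pattern: the 17th of each month.
November 2029: November 17, 2029.

November 17, 2029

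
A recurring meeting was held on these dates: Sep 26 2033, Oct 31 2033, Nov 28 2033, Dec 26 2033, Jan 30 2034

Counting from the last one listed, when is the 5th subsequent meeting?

Jun 26 2034

All Mondays; the gaps (35, 28, 28, 35) vary with month length.
This is the last Monday of each month.
Last Monday of February 2034: Feb 27 2034.
March 2034 ends with Monday Mar 27 2034.
April 2034 ends with Monday Apr 24 2034.
May 2034 ends with Monday May 29 2034.
June 2034 ends with Monday Jun 26 2034.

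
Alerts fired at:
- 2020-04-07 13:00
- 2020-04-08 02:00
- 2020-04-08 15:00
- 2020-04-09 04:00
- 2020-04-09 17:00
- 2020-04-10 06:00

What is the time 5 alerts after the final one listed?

2020-04-12 23:00

Gaps: 13, 13, 13, 13, 13 hours — each event is 13 hours after the previous one.
2020-04-10 06:00 + 13 h = 2020-04-10 19:00.
2020-04-10 19:00 + 13 h = 2020-04-11 08:00.
2020-04-11 08:00 + 13 h = 2020-04-11 21:00.
2020-04-11 21:00 + 13 h = 2020-04-12 10:00.
2020-04-12 10:00 + 13 h = 2020-04-12 23:00.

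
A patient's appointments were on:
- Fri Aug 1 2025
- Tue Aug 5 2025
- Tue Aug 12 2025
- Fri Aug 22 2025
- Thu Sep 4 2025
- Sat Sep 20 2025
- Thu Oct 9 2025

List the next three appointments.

Intervals are 4, 7, 10, 13, 16, 19 days — an arithmetic progression with common difference 3.
Next gap: 22 days. Thu Oct 9 2025 + 22 days = Fri Oct 31 2025.
Next gap: 25 days. Fri Oct 31 2025 + 25 days = Tue Nov 25 2025.
Next gap: 28 days. Tue Nov 25 2025 + 28 days = Tue Dec 23 2025.

Fri Oct 31 2025, Tue Nov 25 2025, Tue Dec 23 2025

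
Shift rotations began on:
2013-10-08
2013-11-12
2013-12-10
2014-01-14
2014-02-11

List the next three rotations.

2014-03-11, 2014-04-08, 2014-05-13

These are Tuesdays at 28- or 35-day spacing (35, 28, 35, 28).
The pattern: 2nd Tuesday of the month.
2nd Tuesday of March 2014: 2014-03-11.
April 2014 — 2nd Tuesday is 2014-04-08.
2nd Tuesday of May 2014: 2014-05-13.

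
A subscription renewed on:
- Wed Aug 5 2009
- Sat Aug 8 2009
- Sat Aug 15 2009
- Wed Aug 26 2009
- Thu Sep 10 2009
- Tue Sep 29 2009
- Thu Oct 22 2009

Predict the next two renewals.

The spacing grows by 4 each time: 3, 7, 11, 15, 19, 23 days.
Next gap: 27 days. Thu Oct 22 2009 + 27 days = Wed Nov 18 2009.
Next gap: 31 days. Wed Nov 18 2009 + 31 days = Sat Dec 19 2009.

Wed Nov 18 2009, Sat Dec 19 2009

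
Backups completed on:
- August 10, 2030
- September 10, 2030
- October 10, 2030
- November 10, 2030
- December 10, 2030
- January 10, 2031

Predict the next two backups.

Gaps: 31, 30, 31, 30, 31 days — not constant. Every event is on the 10th of the month.
Pattern: the 10th of each month.
February 2031: February 10, 2031.
Next: March 2031 → March 10, 2031.

February 10, 2031; March 10, 2031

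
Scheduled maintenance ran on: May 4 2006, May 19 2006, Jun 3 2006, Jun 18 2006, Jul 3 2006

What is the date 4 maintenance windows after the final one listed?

Sep 1 2006

Every event comes 15 days after the last (15, 15, 15, 15).
Jul 3 2006 + 15 days = Jul 18 2006.
Jul 18 2006 + 15 days = Aug 2 2006.
Aug 2 2006 + 15 days = Aug 17 2006.
Aug 17 2006 + 15 days = Sep 1 2006.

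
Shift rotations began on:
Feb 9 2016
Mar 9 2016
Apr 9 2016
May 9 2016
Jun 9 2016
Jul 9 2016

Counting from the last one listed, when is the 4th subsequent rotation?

Nov 9 2016

The day-of-month is always 9 (29, 31, 30, 31, 30 days between events).
So this recurs on the 9th of each month.
Next: August 2016 → Aug 9 2016.
Next: September 2016 → Sep 9 2016.
October 2016: Oct 9 2016.
Next: November 2016 → Nov 9 2016.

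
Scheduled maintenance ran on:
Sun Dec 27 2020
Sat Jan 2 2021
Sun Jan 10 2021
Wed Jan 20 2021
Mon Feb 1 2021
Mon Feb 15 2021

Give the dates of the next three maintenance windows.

Wed Mar 3 2021, Sun Mar 21 2021, Sat Apr 10 2021

Gaps: 6, 8, 10, 12, 14 days — each gap is 2 larger than the previous one.
Next gap: 16 days. Mon Feb 15 2021 + 16 days = Wed Mar 3 2021.
Next gap: 18 days. Wed Mar 3 2021 + 18 days = Sun Mar 21 2021.
Next gap: 20 days. Sun Mar 21 2021 + 20 days = Sat Apr 10 2021.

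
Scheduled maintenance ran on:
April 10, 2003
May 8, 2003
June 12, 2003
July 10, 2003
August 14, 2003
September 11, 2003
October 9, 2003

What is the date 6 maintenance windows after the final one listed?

April 8, 2004

All dates are Thursdays, 28, 35, 28, 35, 28, 28 days apart.
Specifically, the 2nd Thursday of each month.
2nd Thursday of November 2003: November 13, 2003.
2nd Thursday of December 2003: December 11, 2003.
2nd Thursday of January 2004: January 8, 2004.
2nd Thursday of February 2004: February 12, 2004.
2nd Thursday of March 2004: March 11, 2004.
2nd Thursday of April 2004: April 8, 2004.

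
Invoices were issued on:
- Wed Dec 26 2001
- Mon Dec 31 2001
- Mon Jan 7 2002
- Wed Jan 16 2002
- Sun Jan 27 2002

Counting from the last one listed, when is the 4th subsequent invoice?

Mon Apr 1 2002

Intervals are 5, 7, 9, 11 days — an arithmetic progression with common difference 2.
Next gap: 13 days. Sun Jan 27 2002 + 13 days = Sat Feb 9 2002.
Next gap: 15 days. Sat Feb 9 2002 + 15 days = Sun Feb 24 2002.
Next gap: 17 days. Sun Feb 24 2002 + 17 days = Wed Mar 13 2002.
Next gap: 19 days. Wed Mar 13 2002 + 19 days = Mon Apr 1 2002.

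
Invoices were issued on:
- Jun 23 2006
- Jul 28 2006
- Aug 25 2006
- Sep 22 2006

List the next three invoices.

Gaps: 35, 28, 28 days — a mix of 28 and 35. Every date is a Friday.
Each is the 4th Friday of its month.
4th Friday of October 2006: Oct 27 2006.
4th Friday of November 2006: Nov 24 2006.
December 2006 — 4th Friday is Dec 22 2006.

Oct 27 2006, Nov 24 2006, Dec 22 2006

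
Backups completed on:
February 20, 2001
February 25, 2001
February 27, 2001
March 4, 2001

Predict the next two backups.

The gap pattern 5, 2, 5 repeats every 2 events.
These are the Tuesdays and Sundays of each week.
The following Tuesday is March 6, 2001.
Next Sunday: March 11, 2001.

March 6, 2001; March 11, 2001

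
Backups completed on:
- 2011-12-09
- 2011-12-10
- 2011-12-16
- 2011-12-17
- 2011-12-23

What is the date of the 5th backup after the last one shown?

2012-01-07

Every event lands on a Friday or Saturday (gaps cycle 1, 6, 1, 6).
So the schedule is: every Friday and Saturday.
Next Saturday: 2011-12-24.
Next Friday: 2011-12-30.
Next Saturday: 2011-12-31.
Next Friday: 2012-01-06.
Next Saturday: 2012-01-07.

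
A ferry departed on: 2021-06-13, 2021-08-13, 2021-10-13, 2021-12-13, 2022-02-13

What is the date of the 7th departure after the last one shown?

2023-04-13

Gaps: 61, 61, 61, 62 days — not constant. Every event is on the 13th of the month.
Pattern: the 13th of every 2 months.
April 2022: 2022-04-13.
June 2022: 2022-06-13.
Next: August 2022 → 2022-08-13.
Next: October 2022 → 2022-10-13.
December 2022: 2022-12-13.
February 2023: 2023-02-13.
Next: April 2023 → 2023-04-13.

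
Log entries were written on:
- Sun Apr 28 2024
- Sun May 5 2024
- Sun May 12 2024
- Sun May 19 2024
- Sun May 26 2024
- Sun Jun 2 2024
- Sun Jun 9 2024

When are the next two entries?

Sun Jun 16 2024, Sun Jun 23 2024

The spacing is 7, 7, 7, 7, 7, 7 days — always 7 days.
Sun Jun 9 2024 + 7 days = Sun Jun 16 2024.
Sun Jun 16 2024 + 7 days = Sun Jun 23 2024.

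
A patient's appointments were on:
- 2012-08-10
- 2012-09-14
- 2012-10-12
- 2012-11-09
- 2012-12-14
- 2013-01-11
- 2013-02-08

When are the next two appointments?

These are Fridays at 28- or 35-day spacing (35, 28, 28, 35, 28, 28).
The pattern: 2nd Friday of the month.
2nd Friday of March 2013: 2013-03-08.
April 2013 — 2nd Friday is 2013-04-12.

2013-03-08, 2013-04-12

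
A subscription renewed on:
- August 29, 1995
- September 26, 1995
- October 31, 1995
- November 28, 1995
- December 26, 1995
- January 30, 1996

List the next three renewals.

Every date is a Tuesday; gaps 28, 35, 28, 28, 35 days.
Each is the last Tuesday of its month (at least one falls on the 29th or later, ruling out '4th Tuesday').
February 1996 ends with Tuesday February 27, 1996.
Last Tuesday of March 1996: March 26, 1996.
Last Tuesday of April 1996: April 30, 1996.

February 27, 1996; March 26, 1996; April 30, 1996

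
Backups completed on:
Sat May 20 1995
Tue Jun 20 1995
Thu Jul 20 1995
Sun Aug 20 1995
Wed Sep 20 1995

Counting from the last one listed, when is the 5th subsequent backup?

The day-of-month is always 20 (31, 30, 31, 31 days between events).
So this recurs on the 20th of each month.
Next: October 1995 → Fri Oct 20 1995.
November 1995: Mon Nov 20 1995.
Next: December 1995 → Wed Dec 20 1995.
Next: January 1996 → Sat Jan 20 1996.
Next: February 1996 → Tue Feb 20 1996.

Tue Feb 20 1996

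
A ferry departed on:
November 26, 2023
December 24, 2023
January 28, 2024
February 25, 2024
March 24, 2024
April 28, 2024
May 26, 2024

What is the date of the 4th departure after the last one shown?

September 22, 2024

All dates are Sundays, 28, 35, 28, 28, 35, 28 days apart.
Specifically, the 4th Sunday of each month.
4th Sunday of June 2024: June 23, 2024.
July 2024 — 4th Sunday is July 28, 2024.
August 2024 — 4th Sunday is August 25, 2024.
September 2024 — 4th Sunday is September 22, 2024.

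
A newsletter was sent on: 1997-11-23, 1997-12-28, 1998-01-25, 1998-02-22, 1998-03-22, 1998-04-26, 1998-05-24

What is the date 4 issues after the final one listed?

1998-09-27

Gaps: 35, 28, 28, 28, 35, 28 days — a mix of 28 and 35. Every date is a Sunday.
Each is the 4th Sunday of its month.
4th Sunday of June 1998: 1998-06-28.
July 1998 — 4th Sunday is 1998-07-26.
August 1998 — 4th Sunday is 1998-08-23.
September 1998 — 4th Sunday is 1998-09-27.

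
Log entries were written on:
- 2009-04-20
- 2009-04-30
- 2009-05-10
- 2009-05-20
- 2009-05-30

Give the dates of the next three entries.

The spacing is 10, 10, 10, 10 days — always 10 days.
2009-05-30 + 10 days = 2009-06-09.
2009-06-09 + 10 days = 2009-06-19.
2009-06-19 + 10 days = 2009-06-29.

2009-06-09, 2009-06-19, 2009-06-29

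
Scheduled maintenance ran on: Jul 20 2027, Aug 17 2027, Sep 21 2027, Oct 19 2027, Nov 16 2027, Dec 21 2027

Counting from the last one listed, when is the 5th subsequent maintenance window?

These are Tuesdays at 28- or 35-day spacing (28, 35, 28, 28, 35).
The pattern: 3rd Tuesday of the month.
January 2028 — 3rd Tuesday is Jan 18 2028.
February 2028 — 3rd Tuesday is Feb 15 2028.
March 2028 — 3rd Tuesday is Mar 21 2028.
3rd Tuesday of April 2028: Apr 18 2028.
May 2028 — 3rd Tuesday is May 16 2028.

May 16 2028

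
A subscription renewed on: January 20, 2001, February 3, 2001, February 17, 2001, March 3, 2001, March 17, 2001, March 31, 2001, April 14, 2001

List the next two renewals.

April 28, 2001; May 12, 2001

The spacing is 14, 14, 14, 14, 14, 14 days — always 14 days.
April 14, 2001 + 14 days = April 28, 2001.
April 28, 2001 + 14 days = May 12, 2001.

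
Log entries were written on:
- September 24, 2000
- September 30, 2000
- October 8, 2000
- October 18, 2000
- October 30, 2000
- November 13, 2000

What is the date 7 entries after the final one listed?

April 16, 2001

Intervals are 6, 8, 10, 12, 14 days — an arithmetic progression with common difference 2.
Next gap: 16 days. November 13, 2000 + 16 days = November 29, 2000.
Next gap: 18 days. November 29, 2000 + 18 days = December 17, 2000.
Next gap: 20 days. December 17, 2000 + 20 days = January 6, 2001.
Next gap: 22 days. January 6, 2001 + 22 days = January 28, 2001.
Next gap: 24 days. January 28, 2001 + 24 days = February 21, 2001.
Next gap: 26 days. February 21, 2001 + 26 days = March 19, 2001.
Next gap: 28 days. March 19, 2001 + 28 days = April 16, 2001.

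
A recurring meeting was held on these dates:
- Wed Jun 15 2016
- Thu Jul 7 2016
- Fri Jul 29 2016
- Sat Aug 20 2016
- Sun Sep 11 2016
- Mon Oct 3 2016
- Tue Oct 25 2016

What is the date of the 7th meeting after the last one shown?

Every event comes 22 days after the last (22, 22, 22, 22, 22, 22).
Tue Oct 25 2016 + 22 days = Wed Nov 16 2016.
Wed Nov 16 2016 + 22 days = Thu Dec 8 2016.
Thu Dec 8 2016 + 22 days = Fri Dec 30 2016.
Fri Dec 30 2016 + 22 days = Sat Jan 21 2017.
Sat Jan 21 2017 + 22 days = Sun Feb 12 2017.
Sun Feb 12 2017 + 22 days = Mon Mar 6 2017.
Mon Mar 6 2017 + 22 days = Tue Mar 28 2017.

Tue Mar 28 2017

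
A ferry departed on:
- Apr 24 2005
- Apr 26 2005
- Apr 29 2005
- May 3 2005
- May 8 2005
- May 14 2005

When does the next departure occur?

May 21 2005

Gaps: 2, 3, 4, 5, 6 days — each gap is 1 larger than the previous one.
Next gap: 7 days. May 14 2005 + 7 days = May 21 2005.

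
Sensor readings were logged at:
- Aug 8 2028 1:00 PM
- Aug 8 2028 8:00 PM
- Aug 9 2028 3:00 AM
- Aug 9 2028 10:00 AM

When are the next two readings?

Aug 9 2028 5:00 PM, Aug 10 2028 12:00 AM

Gaps: 7, 7, 7 hours — each event is 7 hours after the previous one.
Aug 9 2028 10:00 AM + 7 h = Aug 9 2028 5:00 PM.
Aug 9 2028 5:00 PM + 7 h = Aug 10 2028 12:00 AM.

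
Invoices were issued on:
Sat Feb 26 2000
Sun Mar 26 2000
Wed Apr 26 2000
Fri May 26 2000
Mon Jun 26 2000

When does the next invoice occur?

Wed Jul 26 2000

Each date is the 26th; the gaps (29, 31, 30, 31) track the month lengths.
The rule is the 26th of each month.
Next: July 2000 → Wed Jul 26 2000.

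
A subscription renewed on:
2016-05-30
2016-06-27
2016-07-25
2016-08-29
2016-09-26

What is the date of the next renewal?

2016-10-31

These are Mondays with 28, 28, 35, 28-day gaps.
Each is the final Monday of its month — 2016-05-30 is past the 28th, so '4th Monday' doesn't fit.
Last Monday of October 2016: 2016-10-31.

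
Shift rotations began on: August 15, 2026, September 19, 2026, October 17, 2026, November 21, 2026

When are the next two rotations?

December 19, 2026; January 16, 2027

Gaps: 35, 28, 35 days — a mix of 28 and 35. Every date is a Saturday.
Each is the 3rd Saturday of its month.
December 2026 — 3rd Saturday is December 19, 2026.
3rd Saturday of January 2027: January 16, 2027.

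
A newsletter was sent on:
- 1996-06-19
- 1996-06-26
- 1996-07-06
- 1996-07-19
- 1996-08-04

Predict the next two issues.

1996-08-23, 1996-09-14

Gaps: 7, 10, 13, 16 days — each gap is 3 larger than the previous one.
Next gap: 19 days. 1996-08-04 + 19 days = 1996-08-23.
Next gap: 22 days. 1996-08-23 + 22 days = 1996-09-14.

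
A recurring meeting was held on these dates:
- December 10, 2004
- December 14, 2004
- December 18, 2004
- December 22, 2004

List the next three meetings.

The spacing is 4, 4, 4 days — always 4 days.
December 22, 2004 + 4 days = December 26, 2004.
December 26, 2004 + 4 days = December 30, 2004.
December 30, 2004 + 4 days = January 3, 2005.

December 26, 2004; December 30, 2004; January 3, 2005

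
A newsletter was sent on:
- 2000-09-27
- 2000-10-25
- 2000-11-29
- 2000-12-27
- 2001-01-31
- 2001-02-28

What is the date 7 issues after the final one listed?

2001-09-26

All Wednesdays; the gaps (28, 35, 28, 35, 28) vary with month length.
This is the last Wednesday of each month.
Last Wednesday of March 2001: 2001-03-28.
Last Wednesday of April 2001: 2001-04-25.
May 2001 ends with Wednesday 2001-05-30.
Last Wednesday of June 2001: 2001-06-27.
Last Wednesday of July 2001: 2001-07-25.
August 2001 ends with Wednesday 2001-08-29.
September 2001 ends with Wednesday 2001-09-26.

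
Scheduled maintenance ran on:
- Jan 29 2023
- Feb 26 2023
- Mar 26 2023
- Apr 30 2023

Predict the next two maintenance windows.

May 28 2023, Jun 25 2023

These are Sundays with 28, 28, 35-day gaps.
Each is the final Sunday of its month — Jan 29 2023 is past the 28th, so '4th Sunday' doesn't fit.
May 2023 ends with Sunday May 28 2023.
Last Sunday of June 2023: Jun 25 2023.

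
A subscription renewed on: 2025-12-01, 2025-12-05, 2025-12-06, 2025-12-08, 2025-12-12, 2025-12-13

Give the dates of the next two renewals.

2025-12-15, 2025-12-19

The gap pattern 4, 1, 2, 4, 1 repeats every 3 events.
These are the Mondays, Fridays and Saturdays of each week.
The following Monday is 2025-12-15.
Next Friday: 2025-12-19.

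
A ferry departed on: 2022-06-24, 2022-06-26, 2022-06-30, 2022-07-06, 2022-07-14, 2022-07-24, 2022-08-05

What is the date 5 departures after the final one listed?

Gaps: 2, 4, 6, 8, 10, 12 days — each gap is 2 larger than the previous one.
Next gap: 14 days. 2022-08-05 + 14 days = 2022-08-19.
Next gap: 16 days. 2022-08-19 + 16 days = 2022-09-04.
Next gap: 18 days. 2022-09-04 + 18 days = 2022-09-22.
Next gap: 20 days. 2022-09-22 + 20 days = 2022-10-12.
Next gap: 22 days. 2022-10-12 + 22 days = 2022-11-03.

2022-11-03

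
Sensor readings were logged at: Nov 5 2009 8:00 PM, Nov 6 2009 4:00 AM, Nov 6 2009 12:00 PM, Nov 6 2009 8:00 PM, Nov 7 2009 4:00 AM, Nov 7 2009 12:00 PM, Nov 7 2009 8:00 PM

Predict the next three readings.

The interval is a steady 8 hours (8, 8, 8, 8, 8, 8).
Nov 7 2009 8:00 PM + 8 h = Nov 8 2009 4:00 AM.
Nov 8 2009 4:00 AM + 8 h = Nov 8 2009 12:00 PM.
Nov 8 2009 12:00 PM + 8 h = Nov 8 2009 8:00 PM.

Nov 8 2009 4:00 AM, Nov 8 2009 12:00 PM, Nov 8 2009 8:00 PM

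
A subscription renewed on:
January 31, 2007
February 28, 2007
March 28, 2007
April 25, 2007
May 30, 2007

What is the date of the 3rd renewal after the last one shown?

August 29, 2007

These are Wednesdays with 28, 28, 28, 35-day gaps.
Each is the final Wednesday of its month — January 31, 2007 is past the 28th, so '4th Wednesday' doesn't fit.
Last Wednesday of June 2007: June 27, 2007.
July 2007 ends with Wednesday July 25, 2007.
August 2007 ends with Wednesday August 29, 2007.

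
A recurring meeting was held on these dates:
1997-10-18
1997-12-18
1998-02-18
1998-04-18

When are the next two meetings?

Each date is the 18th; the gaps (61, 62, 59) track the month lengths.
The rule is the 18th of every 2 months.
June 1998: 1998-06-18.
August 1998: 1998-08-18.

1998-06-18, 1998-08-18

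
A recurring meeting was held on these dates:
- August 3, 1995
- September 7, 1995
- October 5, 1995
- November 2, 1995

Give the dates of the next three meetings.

Gaps: 35, 28, 28 days — a mix of 28 and 35. Every date is a Thursday.
Each is the 1st Thursday of its month.
1st Thursday of December 1995: December 7, 1995.
January 1996 — 1st Thursday is January 4, 1996.
1st Thursday of February 1996: February 1, 1996.

December 7, 1995; January 4, 1996; February 1, 1996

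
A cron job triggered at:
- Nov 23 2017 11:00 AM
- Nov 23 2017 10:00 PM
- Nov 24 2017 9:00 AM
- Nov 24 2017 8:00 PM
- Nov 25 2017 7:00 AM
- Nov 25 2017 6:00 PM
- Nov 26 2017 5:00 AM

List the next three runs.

Spacing: 11, 11, 11, 11, 11, 11 h — constant 11 h.
Nov 26 2017 5:00 AM + 11 h = Nov 26 2017 4:00 PM.
Nov 26 2017 4:00 PM + 11 h = Nov 27 2017 3:00 AM.
Nov 27 2017 3:00 AM + 11 h = Nov 27 2017 2:00 PM.

Nov 26 2017 4:00 PM, Nov 27 2017 3:00 AM, Nov 27 2017 2:00 PM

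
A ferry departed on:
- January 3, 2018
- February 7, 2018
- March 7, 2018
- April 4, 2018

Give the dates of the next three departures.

These are Wednesdays at 28- or 35-day spacing (35, 28, 28).
The pattern: 1st Wednesday of the month.
May 2018 — 1st Wednesday is May 2, 2018.
June 2018 — 1st Wednesday is June 6, 2018.
1st Wednesday of July 2018: July 4, 2018.

May 2, 2018; June 6, 2018; July 4, 2018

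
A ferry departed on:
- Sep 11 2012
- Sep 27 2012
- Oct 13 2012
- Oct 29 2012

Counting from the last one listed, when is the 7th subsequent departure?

Feb 18 2013

Gaps between consecutive events: 16, 16, 16 days — a constant 16-day interval.
Oct 29 2012 + 16 days = Nov 14 2012.
Nov 14 2012 + 16 days = Nov 30 2012.
Nov 30 2012 + 16 days = Dec 16 2012.
Dec 16 2012 + 16 days = Jan 1 2013.
Jan 1 2013 + 16 days = Jan 17 2013.
Jan 17 2013 + 16 days = Feb 2 2013.
Feb 2 2013 + 16 days = Feb 18 2013.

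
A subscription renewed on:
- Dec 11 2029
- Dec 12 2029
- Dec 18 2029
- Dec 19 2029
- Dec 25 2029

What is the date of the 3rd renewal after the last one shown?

Every event lands on a Tuesday or Wednesday (gaps cycle 1, 6, 1, 6).
So the schedule is: every Tuesday and Wednesday.
The following Wednesday is Dec 26 2029.
The following Tuesday is Jan 1 2030.
Next Wednesday: Jan 2 2030.

Jan 2 2030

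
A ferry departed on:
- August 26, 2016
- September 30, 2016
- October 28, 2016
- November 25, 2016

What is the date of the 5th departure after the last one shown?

All Fridays; the gaps (35, 28, 28) vary with month length.
This is the last Friday of each month.
Last Friday of December 2016: December 30, 2016.
Last Friday of January 2017: January 27, 2017.
Last Friday of February 2017: February 24, 2017.
March 2017 ends with Friday March 31, 2017.
April 2017 ends with Friday April 28, 2017.

April 28, 2017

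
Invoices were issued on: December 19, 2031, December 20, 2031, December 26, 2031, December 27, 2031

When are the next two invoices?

January 2, 2032; January 3, 2032

Gaps: 1, 6, 1 days — not constant, but cyclic with period 2.
The events fall on every Friday and Saturday.
The following Friday is January 2, 2032.
The following Saturday is January 3, 2032.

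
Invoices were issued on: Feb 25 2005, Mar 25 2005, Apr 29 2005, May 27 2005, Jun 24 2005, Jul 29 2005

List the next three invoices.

These are Fridays with 28, 35, 28, 28, 35-day gaps.
Each is the final Friday of its month — Apr 29 2005 is past the 28th, so '4th Friday' doesn't fit.
August 2005 ends with Friday Aug 26 2005.
September 2005 ends with Friday Sep 30 2005.
October 2005 ends with Friday Oct 28 2005.

Aug 26 2005, Sep 30 2005, Oct 28 2005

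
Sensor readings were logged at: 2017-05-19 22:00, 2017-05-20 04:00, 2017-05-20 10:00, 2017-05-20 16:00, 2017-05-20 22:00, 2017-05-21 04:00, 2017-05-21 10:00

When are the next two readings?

2017-05-21 16:00, 2017-05-21 22:00

Spacing: 6, 6, 6, 6, 6, 6 h — constant 6 h.
2017-05-21 10:00 + 6 h = 2017-05-21 16:00.
2017-05-21 16:00 + 6 h = 2017-05-21 22:00.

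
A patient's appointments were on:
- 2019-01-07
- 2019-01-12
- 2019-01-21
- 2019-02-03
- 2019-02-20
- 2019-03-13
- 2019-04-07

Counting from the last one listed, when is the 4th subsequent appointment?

2019-08-25

Intervals are 5, 9, 13, 17, 21, 25 days — an arithmetic progression with common difference 4.
Next gap: 29 days. 2019-04-07 + 29 days = 2019-05-06.
Next gap: 33 days. 2019-05-06 + 33 days = 2019-06-08.
Next gap: 37 days. 2019-06-08 + 37 days = 2019-07-15.
Next gap: 41 days. 2019-07-15 + 41 days = 2019-08-25.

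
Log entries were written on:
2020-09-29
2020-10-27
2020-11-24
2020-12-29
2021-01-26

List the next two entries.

All Tuesdays; the gaps (28, 28, 35, 28) vary with month length.
This is the last Tuesday of each month.
February 2021 ends with Tuesday 2021-02-23.
Last Tuesday of March 2021: 2021-03-30.

2021-02-23, 2021-03-30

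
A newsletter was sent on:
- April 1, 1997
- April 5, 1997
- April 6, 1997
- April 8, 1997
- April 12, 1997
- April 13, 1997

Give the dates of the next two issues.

Every event lands on a Tuesday or Saturday or Sunday (gaps cycle 4, 1, 2, 4, 1).
So the schedule is: every Tuesday, Saturday and Sunday.
Next Tuesday: April 15, 1997.
Next Saturday: April 19, 1997.

April 15, 1997; April 19, 1997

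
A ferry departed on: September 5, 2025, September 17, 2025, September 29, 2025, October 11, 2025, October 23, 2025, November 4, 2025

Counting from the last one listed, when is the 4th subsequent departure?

December 22, 2025

Every event comes 12 days after the last (12, 12, 12, 12, 12).
November 4, 2025 + 12 days = November 16, 2025.
November 16, 2025 + 12 days = November 28, 2025.
November 28, 2025 + 12 days = December 10, 2025.
December 10, 2025 + 12 days = December 22, 2025.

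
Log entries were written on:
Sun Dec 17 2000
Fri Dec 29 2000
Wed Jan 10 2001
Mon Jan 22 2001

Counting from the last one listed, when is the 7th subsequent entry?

The spacing is 12, 12, 12 days — always 12 days.
Mon Jan 22 2001 + 12 days = Sat Feb 3 2001.
Sat Feb 3 2001 + 12 days = Thu Feb 15 2001.
Thu Feb 15 2001 + 12 days = Tue Feb 27 2001.
Tue Feb 27 2001 + 12 days = Sun Mar 11 2001.
Sun Mar 11 2001 + 12 days = Fri Mar 23 2001.
Fri Mar 23 2001 + 12 days = Wed Apr 4 2001.
Wed Apr 4 2001 + 12 days = Mon Apr 16 2001.

Mon Apr 16 2001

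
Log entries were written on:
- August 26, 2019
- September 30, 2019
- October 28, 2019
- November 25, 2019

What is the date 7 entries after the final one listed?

June 29, 2020

Every date is a Monday; gaps 35, 28, 28 days.
Each is the last Monday of its month (at least one falls on the 29th or later, ruling out '4th Monday').
Last Monday of December 2019: December 30, 2019.
January 2020 ends with Monday January 27, 2020.
Last Monday of February 2020: February 24, 2020.
Last Monday of March 2020: March 30, 2020.
Last Monday of April 2020: April 27, 2020.
Last Monday of May 2020: May 25, 2020.
June 2020 ends with Monday June 29, 2020.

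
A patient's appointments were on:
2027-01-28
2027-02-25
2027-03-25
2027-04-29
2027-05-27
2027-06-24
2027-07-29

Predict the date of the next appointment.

Every date is a Thursday; gaps 28, 28, 35, 28, 28, 35 days.
Each is the last Thursday of its month (at least one falls on the 29th or later, ruling out '4th Thursday').
Last Thursday of August 2027: 2027-08-26.

2027-08-26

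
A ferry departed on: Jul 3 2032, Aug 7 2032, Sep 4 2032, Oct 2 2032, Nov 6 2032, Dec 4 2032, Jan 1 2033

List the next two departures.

Feb 5 2033, Mar 5 2033

Gaps: 35, 28, 28, 35, 28, 28 days — a mix of 28 and 35. Every date is a Saturday.
Each is the 1st Saturday of its month.
February 2033 — 1st Saturday is Feb 5 2033.
1st Saturday of March 2033: Mar 5 2033.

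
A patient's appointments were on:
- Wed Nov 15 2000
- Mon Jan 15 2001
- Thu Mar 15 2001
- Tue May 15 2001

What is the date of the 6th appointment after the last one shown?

Gaps: 61, 59, 61 days — not constant. Every event is on the 15th of the month.
Pattern: the 15th of every 2 months.
July 2001: Sun Jul 15 2001.
Next: September 2001 → Sat Sep 15 2001.
Next: November 2001 → Thu Nov 15 2001.
Next: January 2002 → Tue Jan 15 2002.
March 2002: Fri Mar 15 2002.
Next: May 2002 → Wed May 15 2002.

Wed May 15 2002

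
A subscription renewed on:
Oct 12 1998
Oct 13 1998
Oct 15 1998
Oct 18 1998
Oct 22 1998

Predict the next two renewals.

Gaps: 1, 2, 3, 4 days — each gap is 1 larger than the previous one.
Next gap: 5 days. Oct 22 1998 + 5 days = Oct 27 1998.
Next gap: 6 days. Oct 27 1998 + 6 days = Nov 2 1998.

Oct 27 1998, Nov 2 1998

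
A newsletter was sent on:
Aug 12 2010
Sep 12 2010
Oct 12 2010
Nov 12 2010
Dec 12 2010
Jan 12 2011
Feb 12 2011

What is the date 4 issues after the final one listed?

The day-of-month is always 12 (31, 30, 31, 30, 31, 31 days between events).
So this recurs on the 12th of each month.
Next: March 2011 → Mar 12 2011.
April 2011: Apr 12 2011.
Next: May 2011 → May 12 2011.
June 2011: Jun 12 2011.

Jun 12 2011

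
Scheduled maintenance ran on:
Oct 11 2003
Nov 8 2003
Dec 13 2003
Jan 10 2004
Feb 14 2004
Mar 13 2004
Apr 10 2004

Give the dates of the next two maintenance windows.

May 8 2004, Jun 12 2004

These are Saturdays at 28- or 35-day spacing (28, 35, 28, 35, 28, 28).
The pattern: 2nd Saturday of the month.
2nd Saturday of May 2004: May 8 2004.
June 2004 — 2nd Saturday is Jun 12 2004.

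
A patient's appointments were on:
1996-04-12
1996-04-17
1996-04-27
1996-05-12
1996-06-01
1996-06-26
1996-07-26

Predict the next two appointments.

1996-08-30, 1996-10-09

Intervals are 5, 10, 15, 20, 25, 30 days — an arithmetic progression with common difference 5.
Next gap: 35 days. 1996-07-26 + 35 days = 1996-08-30.
Next gap: 40 days. 1996-08-30 + 40 days = 1996-10-09.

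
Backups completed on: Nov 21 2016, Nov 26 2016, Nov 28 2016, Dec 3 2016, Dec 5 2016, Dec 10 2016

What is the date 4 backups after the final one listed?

Dec 24 2016

Every event lands on a Monday or Saturday (gaps cycle 5, 2, 5, 2, 5).
So the schedule is: every Monday and Saturday.
Next Monday: Dec 12 2016.
The following Saturday is Dec 17 2016.
Next Monday: Dec 19 2016.
The following Saturday is Dec 24 2016.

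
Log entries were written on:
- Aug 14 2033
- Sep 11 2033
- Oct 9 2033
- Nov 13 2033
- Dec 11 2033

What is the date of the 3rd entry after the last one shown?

Mar 12 2034

These are Sundays at 28- or 35-day spacing (28, 28, 35, 28).
The pattern: 2nd Sunday of the month.
2nd Sunday of January 2034: Jan 8 2034.
February 2034 — 2nd Sunday is Feb 12 2034.
2nd Sunday of March 2034: Mar 12 2034.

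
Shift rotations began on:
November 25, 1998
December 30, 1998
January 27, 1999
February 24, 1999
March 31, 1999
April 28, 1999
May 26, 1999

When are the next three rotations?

June 30, 1999; July 28, 1999; August 25, 1999

These are Wednesdays with 35, 28, 28, 35, 28, 28-day gaps.
Each is the final Wednesday of its month — December 30, 1998 is past the 28th, so '4th Wednesday' doesn't fit.
Last Wednesday of June 1999: June 30, 1999.
July 1999 ends with Wednesday July 28, 1999.
Last Wednesday of August 1999: August 25, 1999.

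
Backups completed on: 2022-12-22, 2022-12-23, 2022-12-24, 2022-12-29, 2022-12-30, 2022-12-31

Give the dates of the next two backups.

Every event lands on a Thursday or Friday or Saturday (gaps cycle 1, 1, 5, 1, 1).
So the schedule is: every Thursday, Friday and Saturday.
The following Thursday is 2023-01-05.
The following Friday is 2023-01-06.

2023-01-05, 2023-01-06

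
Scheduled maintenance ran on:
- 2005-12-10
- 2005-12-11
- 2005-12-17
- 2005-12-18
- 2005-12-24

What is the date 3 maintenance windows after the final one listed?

Gaps: 1, 6, 1, 6 days — not constant, but cyclic with period 2.
The events fall on every Saturday and Sunday.
Next Sunday: 2005-12-25.
The following Saturday is 2005-12-31.
Next Sunday: 2006-01-01.

2006-01-01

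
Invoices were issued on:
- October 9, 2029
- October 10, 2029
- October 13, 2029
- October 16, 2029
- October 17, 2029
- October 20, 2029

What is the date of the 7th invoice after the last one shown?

November 6, 2029

The gap pattern 1, 3, 3, 1, 3 repeats every 3 events.
These are the Tuesdays, Wednesdays and Saturdays of each week.
Next Tuesday: October 23, 2029.
Next Wednesday: October 24, 2029.
Next Saturday: October 27, 2029.
Next Tuesday: October 30, 2029.
The following Wednesday is October 31, 2029.
The following Saturday is November 3, 2029.
The following Tuesday is November 6, 2029.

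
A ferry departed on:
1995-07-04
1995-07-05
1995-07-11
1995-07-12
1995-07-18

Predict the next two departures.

Every event lands on a Tuesday or Wednesday (gaps cycle 1, 6, 1, 6).
So the schedule is: every Tuesday and Wednesday.
Next Wednesday: 1995-07-19.
Next Tuesday: 1995-07-25.

1995-07-19, 1995-07-25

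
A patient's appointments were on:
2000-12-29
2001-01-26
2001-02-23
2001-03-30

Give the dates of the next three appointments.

2001-04-27, 2001-05-25, 2001-06-29

All Fridays; the gaps (28, 28, 35) vary with month length.
This is the last Friday of each month.
April 2001 ends with Friday 2001-04-27.
May 2001 ends with Friday 2001-05-25.
June 2001 ends with Friday 2001-06-29.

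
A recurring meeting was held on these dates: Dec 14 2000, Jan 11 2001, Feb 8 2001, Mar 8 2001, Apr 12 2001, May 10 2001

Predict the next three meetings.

All dates are Thursdays, 28, 28, 28, 35, 28 days apart.
Specifically, the 2nd Thursday of each month.
June 2001 — 2nd Thursday is Jun 14 2001.
July 2001 — 2nd Thursday is Jul 12 2001.
2nd Thursday of August 2001: Aug 9 2001.

Jun 14 2001, Jul 12 2001, Aug 9 2001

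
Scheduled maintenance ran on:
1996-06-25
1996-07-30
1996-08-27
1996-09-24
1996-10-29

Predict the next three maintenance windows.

These are Tuesdays with 35, 28, 28, 35-day gaps.
Each is the final Tuesday of its month — 1996-07-30 is past the 28th, so '4th Tuesday' doesn't fit.
November 1996 ends with Tuesday 1996-11-26.
Last Tuesday of December 1996: 1996-12-31.
Last Tuesday of January 1997: 1997-01-28.

1996-11-26, 1996-12-31, 1997-01-28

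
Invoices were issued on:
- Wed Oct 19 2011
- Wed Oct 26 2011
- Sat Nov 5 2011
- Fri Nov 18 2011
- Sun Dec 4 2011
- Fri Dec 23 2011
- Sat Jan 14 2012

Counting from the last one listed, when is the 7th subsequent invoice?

Sat Sep 8 2012

Intervals are 7, 10, 13, 16, 19, 22 days — an arithmetic progression with common difference 3.
Next gap: 25 days. Sat Jan 14 2012 + 25 days = Wed Feb 8 2012.
Next gap: 28 days. Wed Feb 8 2012 + 28 days = Wed Mar 7 2012.
Next gap: 31 days. Wed Mar 7 2012 + 31 days = Sat Apr 7 2012.
Next gap: 34 days. Sat Apr 7 2012 + 34 days = Fri May 11 2012.
Next gap: 37 days. Fri May 11 2012 + 37 days = Sun Jun 17 2012.
Next gap: 40 days. Sun Jun 17 2012 + 40 days = Fri Jul 27 2012.
Next gap: 43 days. Fri Jul 27 2012 + 43 days = Sat Sep 8 2012.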